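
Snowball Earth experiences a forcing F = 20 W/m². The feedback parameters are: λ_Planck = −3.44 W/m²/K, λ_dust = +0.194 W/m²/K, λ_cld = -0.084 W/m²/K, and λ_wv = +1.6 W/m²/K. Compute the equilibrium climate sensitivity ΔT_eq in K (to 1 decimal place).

Net feedback parameter λ = (−3.44) + (+0.194) + (-0.084) + (+1.6) = -1.73 W/m²/K.
ΔT = −F/λ = −20/(-1.73) = 11.6 K.

11.6 K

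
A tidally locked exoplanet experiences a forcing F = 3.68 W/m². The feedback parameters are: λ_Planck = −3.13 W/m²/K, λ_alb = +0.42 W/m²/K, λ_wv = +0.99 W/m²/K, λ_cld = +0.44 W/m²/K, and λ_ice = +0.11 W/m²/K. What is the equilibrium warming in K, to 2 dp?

3.15 K

Net feedback parameter λ = (−3.13) + (+0.42) + (+0.99) + (+0.44) + (+0.11) = -1.17 W/m²/K.
ΔT = −F/λ = −3.68/(-1.17) = 3.15 K.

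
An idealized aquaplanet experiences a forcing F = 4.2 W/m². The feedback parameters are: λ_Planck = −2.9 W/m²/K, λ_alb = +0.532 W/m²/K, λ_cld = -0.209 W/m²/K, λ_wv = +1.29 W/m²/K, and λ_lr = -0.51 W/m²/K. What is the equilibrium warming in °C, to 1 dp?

2.3 °C

Net feedback parameter λ = (−2.9) + (+0.532) + (-0.209) + (+1.29) + (-0.51) = -1.797 W/m²/K.
ΔT = −F/λ = −4.2/(-1.797) = 2.3 °C.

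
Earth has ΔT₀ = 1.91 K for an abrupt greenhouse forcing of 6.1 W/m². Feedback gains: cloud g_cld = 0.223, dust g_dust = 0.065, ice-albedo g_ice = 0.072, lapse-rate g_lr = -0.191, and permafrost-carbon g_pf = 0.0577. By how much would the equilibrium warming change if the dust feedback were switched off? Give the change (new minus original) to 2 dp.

Original: g = 0.2267, ΔT = 1.91/(1−0.2267) = 2.4699 K.
Without dust: g' = 0.1617, ΔT' = 1.91/(1−0.1617) = 2.2784 K.
Change = 2.2784 − 2.4699 = -0.19 K.

-0.19 K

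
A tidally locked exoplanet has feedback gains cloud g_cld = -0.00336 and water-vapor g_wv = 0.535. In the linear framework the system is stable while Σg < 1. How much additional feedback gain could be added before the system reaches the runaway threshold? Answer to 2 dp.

Current total gain = -0.00336 + 0.535 = 0.53164.
Margin to runaway = 1 − 0.53164 = 0.47.

0.47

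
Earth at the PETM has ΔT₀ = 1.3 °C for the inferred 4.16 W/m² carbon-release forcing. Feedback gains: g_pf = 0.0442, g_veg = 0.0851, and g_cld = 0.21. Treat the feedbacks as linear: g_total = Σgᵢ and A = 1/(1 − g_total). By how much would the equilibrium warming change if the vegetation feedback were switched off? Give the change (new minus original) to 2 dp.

Original: g = 0.3393, ΔT = 1.3/(1−0.3393) = 1.9676 °C.
Without vegetation: g' = 0.2542, ΔT' = 1.3/(1−0.2542) = 1.7431 °C.
Change = 1.7431 − 1.9676 = -0.22 °C.

-0.22 °C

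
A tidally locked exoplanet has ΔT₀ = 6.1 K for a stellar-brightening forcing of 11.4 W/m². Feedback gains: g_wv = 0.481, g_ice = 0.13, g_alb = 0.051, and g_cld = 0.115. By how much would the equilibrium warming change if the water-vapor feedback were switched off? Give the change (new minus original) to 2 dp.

-18.69 K

Original: g = 0.777, ΔT = 6.1/(1−0.777) = 27.3543 K.
Without water-vapor: g' = 0.296, ΔT' = 6.1/(1−0.296) = 8.6648 K.
Change = 8.6648 − 27.3543 = -18.69 K.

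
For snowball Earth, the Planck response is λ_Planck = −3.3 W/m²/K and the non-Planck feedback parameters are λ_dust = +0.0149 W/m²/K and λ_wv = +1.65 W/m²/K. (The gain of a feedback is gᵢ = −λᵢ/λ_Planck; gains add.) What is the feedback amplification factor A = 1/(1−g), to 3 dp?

Convert to gains: g_dust = 0.0149/3.3 = 0.004515; g_wv = 1.65/3.3 = 0.5.
Total gain g = 0.504515.
A = 1/(1 − 0.504515) = 2.018.

2.018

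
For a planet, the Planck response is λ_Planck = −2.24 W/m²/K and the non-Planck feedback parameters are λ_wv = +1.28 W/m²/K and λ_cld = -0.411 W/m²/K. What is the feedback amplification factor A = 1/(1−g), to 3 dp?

1.634

Convert to gains: g_wv = 1.28/2.24 = 0.5714; g_cld = -0.411/2.24 = -0.1835.
Total gain g = 0.3879.
A = 1/(1 − 0.3879) = 1.634.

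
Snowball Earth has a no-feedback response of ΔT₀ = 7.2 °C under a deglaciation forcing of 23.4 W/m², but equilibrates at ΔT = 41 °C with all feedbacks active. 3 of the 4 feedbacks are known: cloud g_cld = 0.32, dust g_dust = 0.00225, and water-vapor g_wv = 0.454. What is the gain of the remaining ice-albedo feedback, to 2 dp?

Amplification A = ΔT/ΔT₀ = 41/7.2 = 5.694.
Total gain g = 1 − 1/A = 1 − 1/5.694 = 0.8244.
Known gains sum to 0.32 + 0.00225 + 0.454 = 0.77625.
g_ice = 0.8244 − 0.77625 = 0.05.

0.05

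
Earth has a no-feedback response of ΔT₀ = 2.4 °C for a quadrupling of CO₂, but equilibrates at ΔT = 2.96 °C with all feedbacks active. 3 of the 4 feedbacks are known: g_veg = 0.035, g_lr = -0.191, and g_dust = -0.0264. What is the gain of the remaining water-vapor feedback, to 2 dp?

Amplification A = ΔT/ΔT₀ = 2.96/2.4 = 1.233.
Total gain g = 1 − 1/A = 1 − 1/1.233 = 0.189.
Known gains sum to 0.035 − 0.191 − 0.0264 = -0.1824.
g_wv = 0.189 + 0.1824 = 0.37.

0.37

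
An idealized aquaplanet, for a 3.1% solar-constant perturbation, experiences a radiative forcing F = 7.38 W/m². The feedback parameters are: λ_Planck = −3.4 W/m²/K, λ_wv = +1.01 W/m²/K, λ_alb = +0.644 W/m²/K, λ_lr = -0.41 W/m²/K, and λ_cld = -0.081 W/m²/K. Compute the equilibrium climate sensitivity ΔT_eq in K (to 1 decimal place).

3.3 K

Net feedback parameter λ = (−3.4) + (+1.01) + (+0.644) + (-0.41) + (-0.081) = -2.237 W/m²/K.
ΔT = −F/λ = −7.38/(-2.237) = 3.3 K.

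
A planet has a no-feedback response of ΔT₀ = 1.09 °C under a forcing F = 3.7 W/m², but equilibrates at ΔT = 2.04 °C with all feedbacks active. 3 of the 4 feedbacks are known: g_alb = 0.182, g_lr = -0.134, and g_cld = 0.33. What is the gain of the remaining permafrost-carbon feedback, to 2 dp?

Amplification A = ΔT/ΔT₀ = 2.04/1.09 = 1.872.
Total gain g = 1 − 1/A = 1 − 1/1.872 = 0.4658.
Known gains sum to 0.182 − 0.134 + 0.33 = 0.378.
g_pf = 0.4658 − 0.378 = 0.09.

0.09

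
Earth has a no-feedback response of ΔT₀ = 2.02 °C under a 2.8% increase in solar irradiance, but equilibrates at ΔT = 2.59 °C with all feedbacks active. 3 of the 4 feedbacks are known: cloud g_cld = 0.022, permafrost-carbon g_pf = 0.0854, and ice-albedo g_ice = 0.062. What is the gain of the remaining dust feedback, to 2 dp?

Amplification A = ΔT/ΔT₀ = 2.59/2.02 = 1.282.
Total gain g = 1 − 1/A = 1 − 1/1.282 = 0.22.
Known gains sum to 0.022 + 0.0854 + 0.062 = 0.1694.
g_dust = 0.22 − 0.1694 = 0.05.

0.05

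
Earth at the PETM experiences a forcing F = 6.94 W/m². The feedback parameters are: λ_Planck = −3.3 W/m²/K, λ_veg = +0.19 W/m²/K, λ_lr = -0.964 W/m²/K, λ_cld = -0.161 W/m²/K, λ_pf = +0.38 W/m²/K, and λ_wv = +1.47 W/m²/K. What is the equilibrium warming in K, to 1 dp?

Net feedback parameter λ = (−3.3) + (+0.19) + (-0.964) + (-0.161) + (+0.38) + (+1.47) = -2.385 W/m²/K.
ΔT = −F/λ = −6.94/(-2.385) = 2.9 K.

2.9 K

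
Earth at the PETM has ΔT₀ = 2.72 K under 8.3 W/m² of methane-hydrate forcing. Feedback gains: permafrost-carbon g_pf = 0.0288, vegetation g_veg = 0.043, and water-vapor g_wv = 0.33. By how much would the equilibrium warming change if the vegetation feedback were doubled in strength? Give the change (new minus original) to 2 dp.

Original: g = 0.4018, ΔT = 2.72/(1−0.4018) = 4.5470 K.
With doubled vegetation: g' = 0.4448, ΔT' = 2.72/(1−0.4448) = 4.8991 K.
Change = 4.8991 − 4.5470 = 0.35 K.

0.35 K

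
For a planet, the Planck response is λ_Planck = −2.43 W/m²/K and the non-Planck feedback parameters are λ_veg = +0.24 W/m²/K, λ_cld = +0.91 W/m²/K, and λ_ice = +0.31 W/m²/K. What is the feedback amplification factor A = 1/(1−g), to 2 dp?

2.51

Convert to gains: g_veg = 0.24/2.43 = 0.09877; g_cld = 0.91/2.43 = 0.3745; g_ice = 0.31/2.43 = 0.1276.
Total gain g = 0.60087.
A = 1/(1 − 0.60087) = 2.51.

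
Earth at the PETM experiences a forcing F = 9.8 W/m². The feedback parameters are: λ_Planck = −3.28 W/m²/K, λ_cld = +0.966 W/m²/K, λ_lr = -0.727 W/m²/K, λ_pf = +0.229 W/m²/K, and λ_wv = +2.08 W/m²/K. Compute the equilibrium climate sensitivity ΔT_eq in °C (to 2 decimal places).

13.39 °C

Net feedback parameter λ = (−3.28) + (+0.966) + (-0.727) + (+0.229) + (+2.08) = -0.732 W/m²/K.
ΔT = −F/λ = −9.8/(-0.732) = 13.39 °C.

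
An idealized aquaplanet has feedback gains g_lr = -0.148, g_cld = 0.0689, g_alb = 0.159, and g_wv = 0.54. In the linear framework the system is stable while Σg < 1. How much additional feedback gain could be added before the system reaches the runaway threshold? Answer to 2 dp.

Current total gain = -0.148 + 0.0689 + 0.159 + 0.54 = 0.6199.
Margin to runaway = 1 − 0.6199 = 0.38.

0.38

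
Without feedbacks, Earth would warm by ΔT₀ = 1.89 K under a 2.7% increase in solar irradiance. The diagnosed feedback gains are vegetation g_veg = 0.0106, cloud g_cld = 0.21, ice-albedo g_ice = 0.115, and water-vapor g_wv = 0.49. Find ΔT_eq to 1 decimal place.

10.8 K

Total gain g = 0.0106 + 0.21 + 0.115 + 0.49 = 0.8256.
Amplification A = 1/(1 − 0.8256) = 5.734.
ΔT = 1.89 × 5.734 = 10.8 K.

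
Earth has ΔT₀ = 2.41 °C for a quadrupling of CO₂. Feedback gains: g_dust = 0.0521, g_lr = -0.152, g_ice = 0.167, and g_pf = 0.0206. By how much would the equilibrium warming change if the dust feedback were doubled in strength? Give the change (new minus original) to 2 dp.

Original: g = 0.0877, ΔT = 2.41/(1−0.0877) = 2.6417 °C.
With doubled dust: g' = 0.1398, ΔT' = 2.41/(1−0.1398) = 2.8017 °C.
Change = 2.8017 − 2.6417 = 0.16 °C.

0.16 °C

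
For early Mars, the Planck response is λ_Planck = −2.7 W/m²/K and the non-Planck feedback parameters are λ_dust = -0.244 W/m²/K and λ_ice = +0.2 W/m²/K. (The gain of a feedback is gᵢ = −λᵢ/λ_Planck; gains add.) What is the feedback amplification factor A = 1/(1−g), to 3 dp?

0.984

Convert to gains: g_dust = -0.244/2.7 = -0.09037; g_ice = 0.2/2.7 = 0.07407.
Total gain g = -0.0163.
A = 1/(1 + 0.0163) = 0.984.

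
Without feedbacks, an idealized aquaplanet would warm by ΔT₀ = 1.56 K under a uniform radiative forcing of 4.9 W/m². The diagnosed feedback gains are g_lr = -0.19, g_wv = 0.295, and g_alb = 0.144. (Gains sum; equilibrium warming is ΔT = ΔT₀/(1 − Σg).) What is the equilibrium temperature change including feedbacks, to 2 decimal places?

2.08 K

Total gain g = -0.19 + 0.295 + 0.144 = 0.249.
Amplification A = 1/(1 − 0.249) = 1.332.
ΔT = 1.56 × 1.332 = 2.08 K.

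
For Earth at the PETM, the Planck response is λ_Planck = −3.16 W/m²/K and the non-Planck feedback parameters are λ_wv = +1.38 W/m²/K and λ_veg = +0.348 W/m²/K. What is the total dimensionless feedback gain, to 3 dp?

Convert to gains: g_wv = 1.38/3.16 = 0.4367; g_veg = 0.348/3.16 = 0.1101.
Total gain g = 0.5468.

0.547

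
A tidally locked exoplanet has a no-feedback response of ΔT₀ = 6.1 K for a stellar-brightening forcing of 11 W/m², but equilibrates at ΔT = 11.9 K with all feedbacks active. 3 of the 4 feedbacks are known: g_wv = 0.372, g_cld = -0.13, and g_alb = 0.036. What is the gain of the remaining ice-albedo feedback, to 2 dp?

Amplification A = ΔT/ΔT₀ = 11.9/6.1 = 1.951.
Total gain g = 1 − 1/A = 1 − 1/1.951 = 0.4874.
Known gains sum to 0.372 − 0.13 + 0.036 = 0.278.
g_ice = 0.4874 − 0.278 = 0.21.

0.21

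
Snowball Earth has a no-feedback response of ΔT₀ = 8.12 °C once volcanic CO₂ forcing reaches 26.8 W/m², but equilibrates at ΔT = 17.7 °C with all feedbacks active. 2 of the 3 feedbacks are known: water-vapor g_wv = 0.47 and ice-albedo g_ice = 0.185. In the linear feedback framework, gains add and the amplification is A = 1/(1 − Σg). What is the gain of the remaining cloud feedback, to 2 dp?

-0.11

Amplification A = ΔT/ΔT₀ = 17.7/8.12 = 2.18.
Total gain g = 1 − 1/A = 1 − 1/2.18 = 0.5413.
Known gains sum to 0.47 + 0.185 = 0.655.
g_cld = 0.5413 − 0.655 = -0.11.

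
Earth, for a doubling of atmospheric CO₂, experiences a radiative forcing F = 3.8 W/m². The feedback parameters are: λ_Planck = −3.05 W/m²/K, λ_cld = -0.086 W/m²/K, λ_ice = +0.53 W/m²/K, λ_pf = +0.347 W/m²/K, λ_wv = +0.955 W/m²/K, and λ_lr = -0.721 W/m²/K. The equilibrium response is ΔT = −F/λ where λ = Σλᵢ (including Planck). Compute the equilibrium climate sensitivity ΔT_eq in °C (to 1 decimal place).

1.9 °C

Net feedback parameter λ = (−3.05) + (-0.086) + (+0.53) + (+0.347) + (+0.955) + (-0.721) = -2.025 W/m²/K.
ΔT = −F/λ = −3.8/(-2.025) = 1.9 °C.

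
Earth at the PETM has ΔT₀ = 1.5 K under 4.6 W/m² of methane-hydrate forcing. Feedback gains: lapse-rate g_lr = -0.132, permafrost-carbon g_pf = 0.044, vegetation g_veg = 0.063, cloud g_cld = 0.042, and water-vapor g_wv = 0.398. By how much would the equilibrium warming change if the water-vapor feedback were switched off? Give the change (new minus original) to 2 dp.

Original: g = 0.415, ΔT = 1.5/(1−0.415) = 2.5641 K.
Without water-vapor: g' = 0.017, ΔT' = 1.5/(1−0.017) = 1.5259 K.
Change = 1.5259 − 2.5641 = -1.04 K.

-1.04 K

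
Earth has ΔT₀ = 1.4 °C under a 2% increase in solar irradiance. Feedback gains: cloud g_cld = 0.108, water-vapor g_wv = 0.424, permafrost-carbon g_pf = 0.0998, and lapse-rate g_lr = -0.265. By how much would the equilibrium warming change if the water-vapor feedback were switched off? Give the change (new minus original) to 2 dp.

Original: g = 0.3668, ΔT = 1.4/(1−0.3668) = 2.2110 °C.
Without water-vapor: g' = -0.0572, ΔT' = 1.4/(1+0.0572) = 1.3243 °C.
Change = 1.3243 − 2.2110 = -0.89 °C.

-0.89 °C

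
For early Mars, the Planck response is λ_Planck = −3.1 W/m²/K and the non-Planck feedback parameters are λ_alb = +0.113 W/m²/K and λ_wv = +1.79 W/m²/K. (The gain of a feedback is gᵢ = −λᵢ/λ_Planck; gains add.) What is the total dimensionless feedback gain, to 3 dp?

Convert to gains: g_alb = 0.113/3.1 = 0.03645; g_wv = 1.79/3.1 = 0.5774.
Total gain g = 0.61385.

0.614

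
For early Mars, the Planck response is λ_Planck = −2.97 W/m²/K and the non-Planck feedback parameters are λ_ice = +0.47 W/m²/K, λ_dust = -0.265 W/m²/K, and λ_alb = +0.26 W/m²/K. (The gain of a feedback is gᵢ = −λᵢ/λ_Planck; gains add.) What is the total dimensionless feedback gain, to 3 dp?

Convert to gains: g_ice = 0.47/2.97 = 0.1582; g_dust = -0.265/2.97 = -0.08923; g_alb = 0.26/2.97 = 0.08754.
Total gain g = 0.15651.

0.157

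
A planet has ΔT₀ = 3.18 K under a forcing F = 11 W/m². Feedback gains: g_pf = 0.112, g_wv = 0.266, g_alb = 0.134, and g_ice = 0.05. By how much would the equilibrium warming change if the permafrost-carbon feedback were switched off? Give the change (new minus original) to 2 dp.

-1.48 K

Original: g = 0.562, ΔT = 3.18/(1−0.562) = 7.2603 K.
Without permafrost-carbon: g' = 0.45, ΔT' = 3.18/(1−0.45) = 5.7818 K.
Change = 5.7818 − 7.2603 = -1.48 K.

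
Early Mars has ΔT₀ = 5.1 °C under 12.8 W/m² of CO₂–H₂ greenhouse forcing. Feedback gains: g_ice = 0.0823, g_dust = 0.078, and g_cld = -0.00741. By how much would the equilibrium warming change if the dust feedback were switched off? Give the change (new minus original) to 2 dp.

-0.51 °C

Original: g = 0.15289, ΔT = 5.1/(1−0.15289) = 6.0205 °C.
Without dust: g' = 0.07489, ΔT' = 5.1/(1−0.07489) = 5.5129 °C.
Change = 5.5129 − 6.0205 = -0.51 °C.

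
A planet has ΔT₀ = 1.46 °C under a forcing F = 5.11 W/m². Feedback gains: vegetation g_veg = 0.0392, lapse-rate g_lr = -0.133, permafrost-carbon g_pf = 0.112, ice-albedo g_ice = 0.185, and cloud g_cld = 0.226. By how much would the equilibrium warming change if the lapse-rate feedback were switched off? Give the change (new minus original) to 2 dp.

0.78 °C

Original: g = 0.4292, ΔT = 1.46/(1−0.4292) = 2.5578 °C.
Without lapse-rate: g' = 0.5622, ΔT' = 1.46/(1−0.5622) = 3.3349 °C.
Change = 3.3349 − 2.5578 = 0.78 °C.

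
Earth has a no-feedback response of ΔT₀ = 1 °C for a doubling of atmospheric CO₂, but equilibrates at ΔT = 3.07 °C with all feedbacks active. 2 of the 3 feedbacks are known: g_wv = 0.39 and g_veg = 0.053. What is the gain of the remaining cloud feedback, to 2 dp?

Amplification A = ΔT/ΔT₀ = 3.07/1 = 3.07.
Total gain g = 1 − 1/A = 1 − 1/3.07 = 0.6743.
Known gains sum to 0.39 + 0.053 = 0.443.
g_cld = 0.6743 − 0.443 = 0.23.

0.23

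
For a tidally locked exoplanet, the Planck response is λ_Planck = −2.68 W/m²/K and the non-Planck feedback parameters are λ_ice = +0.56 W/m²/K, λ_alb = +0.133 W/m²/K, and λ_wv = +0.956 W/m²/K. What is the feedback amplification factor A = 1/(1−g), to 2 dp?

2.60

Convert to gains: g_ice = 0.56/2.68 = 0.209; g_alb = 0.133/2.68 = 0.04963; g_wv = 0.956/2.68 = 0.3567.
Total gain g = 0.61533.
A = 1/(1 − 0.61533) = 2.60.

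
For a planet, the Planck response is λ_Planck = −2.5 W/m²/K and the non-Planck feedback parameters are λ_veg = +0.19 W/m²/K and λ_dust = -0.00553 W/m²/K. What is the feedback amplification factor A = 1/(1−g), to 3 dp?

1.080

Convert to gains: g_veg = 0.19/2.5 = 0.076; g_dust = -0.00553/2.5 = -0.002212.
Total gain g = 0.073788.
A = 1/(1 − 0.073788) = 1.080.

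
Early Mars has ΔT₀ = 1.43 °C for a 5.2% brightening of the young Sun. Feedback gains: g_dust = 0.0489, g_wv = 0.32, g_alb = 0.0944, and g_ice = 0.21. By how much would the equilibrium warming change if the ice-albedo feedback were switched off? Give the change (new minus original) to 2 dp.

-1.71 °C

Original: g = 0.6733, ΔT = 1.43/(1−0.6733) = 4.3771 °C.
Without ice-albedo: g' = 0.4633, ΔT' = 1.43/(1−0.4633) = 2.6644 °C.
Change = 2.6644 − 4.3771 = -1.71 °C.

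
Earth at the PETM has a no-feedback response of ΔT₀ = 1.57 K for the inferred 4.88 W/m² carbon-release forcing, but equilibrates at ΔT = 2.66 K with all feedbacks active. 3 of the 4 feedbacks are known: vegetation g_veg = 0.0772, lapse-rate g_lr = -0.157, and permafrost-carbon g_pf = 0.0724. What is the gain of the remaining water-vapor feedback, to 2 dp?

Amplification A = ΔT/ΔT₀ = 2.66/1.57 = 1.694.
Total gain g = 1 − 1/A = 1 − 1/1.694 = 0.4097.
Known gains sum to 0.0772 − 0.157 + 0.0724 = -0.0074.
g_wv = 0.4097 + 0.0074 = 0.42.

0.42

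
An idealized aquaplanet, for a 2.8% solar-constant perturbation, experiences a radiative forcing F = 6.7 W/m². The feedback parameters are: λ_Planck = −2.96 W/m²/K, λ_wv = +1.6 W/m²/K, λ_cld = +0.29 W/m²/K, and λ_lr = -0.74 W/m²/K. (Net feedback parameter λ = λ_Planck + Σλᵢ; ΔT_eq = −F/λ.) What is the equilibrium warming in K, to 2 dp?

Net feedback parameter λ = (−2.96) + (+1.6) + (+0.29) + (-0.74) = -1.81 W/m²/K.
ΔT = −F/λ = −6.7/(-1.81) = 3.70 K.

3.70 K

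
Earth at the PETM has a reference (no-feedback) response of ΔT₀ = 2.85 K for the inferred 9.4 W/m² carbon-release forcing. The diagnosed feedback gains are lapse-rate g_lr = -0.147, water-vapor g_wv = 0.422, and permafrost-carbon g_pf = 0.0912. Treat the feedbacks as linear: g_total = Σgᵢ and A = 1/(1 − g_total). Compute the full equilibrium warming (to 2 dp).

Total gain g = -0.147 + 0.422 + 0.0912 = 0.3662.
Amplification A = 1/(1 − 0.3662) = 1.578.
ΔT = 2.85 × 1.578 = 4.50 K.

4.50 K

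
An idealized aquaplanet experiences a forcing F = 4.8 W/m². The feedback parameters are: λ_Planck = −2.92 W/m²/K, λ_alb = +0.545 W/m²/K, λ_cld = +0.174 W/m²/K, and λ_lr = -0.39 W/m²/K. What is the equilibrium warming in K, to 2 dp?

1.85 K

Net feedback parameter λ = (−2.92) + (+0.545) + (+0.174) + (-0.39) = -2.591 W/m²/K.
ΔT = −F/λ = −4.8/(-2.591) = 1.85 K.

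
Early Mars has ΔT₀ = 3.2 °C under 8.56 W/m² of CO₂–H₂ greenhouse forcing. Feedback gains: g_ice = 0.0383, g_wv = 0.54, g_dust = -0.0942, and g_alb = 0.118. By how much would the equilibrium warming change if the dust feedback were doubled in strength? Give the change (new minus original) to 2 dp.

-1.54 °C

Original: g = 0.6021, ΔT = 3.2/(1−0.6021) = 8.0422 °C.
With doubled dust: g' = 0.5079, ΔT' = 3.2/(1−0.5079) = 6.5027 °C.
Change = 6.5027 − 8.0422 = -1.54 °C.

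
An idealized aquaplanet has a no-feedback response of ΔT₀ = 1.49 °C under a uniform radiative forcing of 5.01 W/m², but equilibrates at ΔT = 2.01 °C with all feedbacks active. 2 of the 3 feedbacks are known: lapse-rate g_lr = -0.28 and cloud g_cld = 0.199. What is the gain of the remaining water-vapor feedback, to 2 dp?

Amplification A = ΔT/ΔT₀ = 2.01/1.49 = 1.349.
Total gain g = 1 − 1/A = 1 − 1/1.349 = 0.2587.
Known gains sum to -0.28 + 0.199 = -0.081.
g_wv = 0.2587 + 0.081 = 0.34.

0.34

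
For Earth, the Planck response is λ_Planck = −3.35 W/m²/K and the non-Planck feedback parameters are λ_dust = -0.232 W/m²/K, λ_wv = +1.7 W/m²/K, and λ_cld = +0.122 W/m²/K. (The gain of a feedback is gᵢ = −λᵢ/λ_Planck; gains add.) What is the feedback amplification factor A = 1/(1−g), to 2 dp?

1.90

Convert to gains: g_dust = -0.232/3.35 = -0.06925; g_wv = 1.7/3.35 = 0.5075; g_cld = 0.122/3.35 = 0.03642.
Total gain g = 0.47467.
A = 1/(1 − 0.47467) = 1.90.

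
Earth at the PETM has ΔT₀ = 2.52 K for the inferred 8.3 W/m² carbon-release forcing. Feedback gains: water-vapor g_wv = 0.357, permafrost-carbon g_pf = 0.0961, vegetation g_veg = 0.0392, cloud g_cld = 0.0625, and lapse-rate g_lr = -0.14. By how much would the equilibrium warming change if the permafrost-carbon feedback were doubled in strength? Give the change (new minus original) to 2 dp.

0.85 K

Original: g = 0.4148, ΔT = 2.52/(1−0.4148) = 4.3062 K.
With doubled permafrost-carbon: g' = 0.5109, ΔT' = 2.52/(1−0.5109) = 5.1523 K.
Change = 5.1523 − 4.3062 = 0.85 K.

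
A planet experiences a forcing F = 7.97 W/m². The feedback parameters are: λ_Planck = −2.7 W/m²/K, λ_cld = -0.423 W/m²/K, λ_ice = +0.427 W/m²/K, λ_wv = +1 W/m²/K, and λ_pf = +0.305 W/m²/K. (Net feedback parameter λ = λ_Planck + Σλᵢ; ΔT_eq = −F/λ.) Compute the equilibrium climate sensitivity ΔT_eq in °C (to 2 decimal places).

5.73 °C

Net feedback parameter λ = (−2.7) + (-0.423) + (+0.427) + (+1) + (+0.305) = -1.391 W/m²/K.
ΔT = −F/λ = −7.97/(-1.391) = 5.73 °C.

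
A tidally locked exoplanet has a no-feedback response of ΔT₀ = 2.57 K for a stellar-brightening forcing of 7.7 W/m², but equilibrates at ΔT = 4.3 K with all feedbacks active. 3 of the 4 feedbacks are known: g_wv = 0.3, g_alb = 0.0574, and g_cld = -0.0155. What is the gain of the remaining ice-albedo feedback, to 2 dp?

0.06

Amplification A = ΔT/ΔT₀ = 4.3/2.57 = 1.673.
Total gain g = 1 − 1/A = 1 − 1/1.673 = 0.4023.
Known gains sum to 0.3 + 0.0574 − 0.0155 = 0.3419.
g_ice = 0.4023 − 0.3419 = 0.06.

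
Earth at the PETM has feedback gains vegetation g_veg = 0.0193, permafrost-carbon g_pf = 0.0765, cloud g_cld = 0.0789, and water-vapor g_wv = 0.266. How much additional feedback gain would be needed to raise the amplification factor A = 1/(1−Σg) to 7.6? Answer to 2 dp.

Current total gain = 0.4407.
Target gain for A = 7.6: g* = 1 − 1/7.6 = 0.8684.
Additional gain needed = 0.8684 − 0.4407 = 0.43.

0.43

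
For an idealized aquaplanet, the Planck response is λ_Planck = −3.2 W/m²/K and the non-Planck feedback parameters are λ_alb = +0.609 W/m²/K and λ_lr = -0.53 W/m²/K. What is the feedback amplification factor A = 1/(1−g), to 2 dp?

1.03

Convert to gains: g_alb = 0.609/3.2 = 0.1903; g_lr = -0.53/3.2 = -0.1656.
Total gain g = 0.0247.
A = 1/(1 − 0.0247) = 1.03.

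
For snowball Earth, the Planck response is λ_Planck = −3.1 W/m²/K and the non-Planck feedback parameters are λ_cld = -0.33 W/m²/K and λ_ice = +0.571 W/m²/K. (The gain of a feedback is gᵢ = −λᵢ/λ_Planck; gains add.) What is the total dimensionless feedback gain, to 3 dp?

Convert to gains: g_cld = -0.33/3.1 = -0.1065; g_ice = 0.571/3.1 = 0.1842.
Total gain g = 0.0777.

0.078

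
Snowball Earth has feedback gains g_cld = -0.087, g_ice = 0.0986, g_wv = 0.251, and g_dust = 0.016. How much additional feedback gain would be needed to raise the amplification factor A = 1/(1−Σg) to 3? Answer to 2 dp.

Current total gain = 0.2786.
Target gain for A = 3: g* = 1 − 1/3 = 0.6667.
Additional gain needed = 0.6667 − 0.2786 = 0.39.

0.39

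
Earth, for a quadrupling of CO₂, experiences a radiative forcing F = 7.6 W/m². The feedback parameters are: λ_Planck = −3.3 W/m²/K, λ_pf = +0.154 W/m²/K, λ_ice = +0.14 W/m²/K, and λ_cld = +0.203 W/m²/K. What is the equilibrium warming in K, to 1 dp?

2.7 K

Net feedback parameter λ = (−3.3) + (+0.154) + (+0.14) + (+0.203) = -2.803 W/m²/K.
ΔT = −F/λ = −7.6/(-2.803) = 2.7 K.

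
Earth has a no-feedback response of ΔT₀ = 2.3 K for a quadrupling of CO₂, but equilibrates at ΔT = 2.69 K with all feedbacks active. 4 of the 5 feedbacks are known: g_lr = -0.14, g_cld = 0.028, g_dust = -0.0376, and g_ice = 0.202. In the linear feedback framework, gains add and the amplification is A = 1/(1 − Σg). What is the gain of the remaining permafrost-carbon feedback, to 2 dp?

Amplification A = ΔT/ΔT₀ = 2.69/2.3 = 1.17.
Total gain g = 1 − 1/A = 1 − 1/1.17 = 0.1453.
Known gains sum to -0.14 + 0.028 − 0.0376 + 0.202 = 0.0524.
g_pf = 0.1453 − 0.0524 = 0.09.

0.09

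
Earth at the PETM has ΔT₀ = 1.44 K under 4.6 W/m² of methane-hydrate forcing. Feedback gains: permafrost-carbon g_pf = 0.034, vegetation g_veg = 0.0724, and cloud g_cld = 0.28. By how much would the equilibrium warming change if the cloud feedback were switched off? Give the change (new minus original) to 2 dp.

Original: g = 0.3864, ΔT = 1.44/(1−0.3864) = 2.3468 K.
Without cloud: g' = 0.1064, ΔT' = 1.44/(1−0.1064) = 1.6115 K.
Change = 1.6115 − 2.3468 = -0.74 K.

-0.74 K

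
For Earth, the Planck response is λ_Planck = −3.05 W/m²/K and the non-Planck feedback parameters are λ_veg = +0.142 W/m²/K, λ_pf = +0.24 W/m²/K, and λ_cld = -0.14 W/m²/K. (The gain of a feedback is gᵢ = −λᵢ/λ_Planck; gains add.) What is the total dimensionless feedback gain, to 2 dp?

Convert to gains: g_veg = 0.142/3.05 = 0.04656; g_pf = 0.24/3.05 = 0.07869; g_cld = -0.14/3.05 = -0.0459.
Total gain g = 0.07935.

0.08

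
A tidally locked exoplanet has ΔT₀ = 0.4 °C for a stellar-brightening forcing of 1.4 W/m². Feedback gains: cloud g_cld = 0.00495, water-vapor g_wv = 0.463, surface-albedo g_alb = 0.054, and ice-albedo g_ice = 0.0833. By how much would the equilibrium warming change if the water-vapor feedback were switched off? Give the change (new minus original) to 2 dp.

-0.55 °C

Original: g = 0.60525, ΔT = 0.4/(1−0.60525) = 1.0133 °C.
Without water-vapor: g' = 0.14225, ΔT' = 0.4/(1−0.14225) = 0.4663 °C.
Change = 0.4663 − 1.0133 = -0.55 °C.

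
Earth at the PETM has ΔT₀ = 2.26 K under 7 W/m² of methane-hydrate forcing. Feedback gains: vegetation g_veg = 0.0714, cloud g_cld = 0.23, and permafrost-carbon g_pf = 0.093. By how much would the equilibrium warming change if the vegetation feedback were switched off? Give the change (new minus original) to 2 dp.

Original: g = 0.3944, ΔT = 2.26/(1−0.3944) = 3.7318 K.
Without vegetation: g' = 0.323, ΔT' = 2.26/(1−0.323) = 3.3383 K.
Change = 3.3383 − 3.7318 = -0.39 K.

-0.39 K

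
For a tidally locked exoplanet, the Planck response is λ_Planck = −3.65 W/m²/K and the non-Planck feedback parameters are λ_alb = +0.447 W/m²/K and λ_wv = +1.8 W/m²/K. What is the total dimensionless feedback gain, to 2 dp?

0.62

Convert to gains: g_alb = 0.447/3.65 = 0.1225; g_wv = 1.8/3.65 = 0.4932.
Total gain g = 0.6157.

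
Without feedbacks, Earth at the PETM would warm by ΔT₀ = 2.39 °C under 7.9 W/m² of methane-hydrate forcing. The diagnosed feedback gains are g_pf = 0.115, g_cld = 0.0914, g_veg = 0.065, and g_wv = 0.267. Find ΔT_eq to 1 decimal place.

5.2 °C

Total gain g = 0.115 + 0.0914 + 0.065 + 0.267 = 0.5384.
Amplification A = 1/(1 − 0.5384) = 2.166.
ΔT = 2.39 × 2.166 = 5.2 °C.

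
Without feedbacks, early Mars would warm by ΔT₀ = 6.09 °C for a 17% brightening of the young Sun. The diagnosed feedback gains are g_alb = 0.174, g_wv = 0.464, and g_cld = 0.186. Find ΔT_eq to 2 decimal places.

34.60 °C

Total gain g = 0.174 + 0.464 + 0.186 = 0.824.
Amplification A = 1/(1 − 0.824) = 5.682.
ΔT = 6.09 × 5.682 = 34.60 °C.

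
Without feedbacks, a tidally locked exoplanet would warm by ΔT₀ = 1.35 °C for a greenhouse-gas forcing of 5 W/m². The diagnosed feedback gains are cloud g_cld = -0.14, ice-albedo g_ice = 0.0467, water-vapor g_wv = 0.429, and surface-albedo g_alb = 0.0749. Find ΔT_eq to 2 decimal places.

Total gain g = -0.14 + 0.0467 + 0.429 + 0.0749 = 0.4106.
Amplification A = 1/(1 − 0.4106) = 1.697.
ΔT = 1.35 × 1.697 = 2.29 °C.

2.29 °C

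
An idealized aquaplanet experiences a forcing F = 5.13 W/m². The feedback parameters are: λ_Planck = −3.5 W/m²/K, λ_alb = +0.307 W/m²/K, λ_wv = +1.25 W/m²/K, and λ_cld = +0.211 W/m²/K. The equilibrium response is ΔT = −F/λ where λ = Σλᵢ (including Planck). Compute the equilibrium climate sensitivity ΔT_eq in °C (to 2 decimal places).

Net feedback parameter λ = (−3.5) + (+0.307) + (+1.25) + (+0.211) = -1.732 W/m²/K.
ΔT = −F/λ = −5.13/(-1.732) = 2.96 °C.

2.96 °C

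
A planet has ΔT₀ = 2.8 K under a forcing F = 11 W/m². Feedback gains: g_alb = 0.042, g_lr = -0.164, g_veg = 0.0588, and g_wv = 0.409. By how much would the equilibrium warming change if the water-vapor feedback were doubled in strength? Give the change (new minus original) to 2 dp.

Original: g = 0.3458, ΔT = 2.8/(1−0.3458) = 4.2800 K.
With doubled water-vapor: g' = 0.7548, ΔT' = 2.8/(1−0.7548) = 11.4192 K.
Change = 11.4192 − 4.2800 = 7.14 K.

7.14 K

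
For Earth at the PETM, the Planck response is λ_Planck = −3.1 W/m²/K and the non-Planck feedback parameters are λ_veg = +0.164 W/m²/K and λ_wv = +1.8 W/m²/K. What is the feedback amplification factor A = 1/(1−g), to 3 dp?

Convert to gains: g_veg = 0.164/3.1 = 0.0529; g_wv = 1.8/3.1 = 0.5806.
Total gain g = 0.6335.
A = 1/(1 − 0.6335) = 2.729.

2.729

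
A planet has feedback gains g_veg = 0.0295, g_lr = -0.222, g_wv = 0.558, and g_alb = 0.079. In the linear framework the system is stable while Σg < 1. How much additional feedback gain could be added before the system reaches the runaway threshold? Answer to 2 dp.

0.56

Current total gain = 0.0295 − 0.222 + 0.558 + 0.079 = 0.4445.
Margin to runaway = 1 − 0.4445 = 0.56.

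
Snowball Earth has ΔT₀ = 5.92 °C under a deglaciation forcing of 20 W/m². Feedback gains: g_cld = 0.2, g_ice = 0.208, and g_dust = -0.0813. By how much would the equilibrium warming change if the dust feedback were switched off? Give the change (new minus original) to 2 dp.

Original: g = 0.3267, ΔT = 5.92/(1−0.3267) = 8.7925 °C.
Without dust: g' = 0.408, ΔT' = 5.92/(1−0.408) = 10.0000 °C.
Change = 10.0000 − 8.7925 = 1.21 °C.

1.21 °C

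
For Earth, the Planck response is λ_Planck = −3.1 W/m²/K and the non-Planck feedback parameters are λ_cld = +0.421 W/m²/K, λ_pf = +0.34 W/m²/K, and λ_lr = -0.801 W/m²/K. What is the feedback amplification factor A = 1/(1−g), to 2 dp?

0.99

Convert to gains: g_cld = 0.421/3.1 = 0.1358; g_pf = 0.34/3.1 = 0.1097; g_lr = -0.801/3.1 = -0.2584.
Total gain g = -0.0129.
A = 1/(1 + 0.0129) = 0.99.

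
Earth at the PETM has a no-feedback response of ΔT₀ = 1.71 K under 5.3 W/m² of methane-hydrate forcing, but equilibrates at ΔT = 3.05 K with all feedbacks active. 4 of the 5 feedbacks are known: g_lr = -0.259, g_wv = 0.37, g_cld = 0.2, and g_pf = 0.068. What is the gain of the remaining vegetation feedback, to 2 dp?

0.06

Amplification A = ΔT/ΔT₀ = 3.05/1.71 = 1.784.
Total gain g = 1 − 1/A = 1 − 1/1.784 = 0.4395.
Known gains sum to -0.259 + 0.37 + 0.2 + 0.068 = 0.379.
g_veg = 0.4395 − 0.379 = 0.06.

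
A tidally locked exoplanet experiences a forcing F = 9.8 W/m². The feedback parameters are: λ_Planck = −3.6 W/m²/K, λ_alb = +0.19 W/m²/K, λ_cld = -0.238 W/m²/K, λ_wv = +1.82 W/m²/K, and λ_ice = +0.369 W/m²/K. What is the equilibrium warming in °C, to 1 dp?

Net feedback parameter λ = (−3.6) + (+0.19) + (-0.238) + (+1.82) + (+0.369) = -1.459 W/m²/K.
ΔT = −F/λ = −9.8/(-1.459) = 6.7 °C.

6.7 °C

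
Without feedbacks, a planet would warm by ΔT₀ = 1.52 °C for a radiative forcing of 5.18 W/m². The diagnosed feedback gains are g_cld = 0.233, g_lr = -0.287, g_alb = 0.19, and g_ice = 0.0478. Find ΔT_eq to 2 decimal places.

Total gain g = 0.233 − 0.287 + 0.19 + 0.0478 = 0.1838.
Amplification A = 1/(1 − 0.1838) = 1.225.
ΔT = 1.52 × 1.225 = 1.86 °C.

1.86 °C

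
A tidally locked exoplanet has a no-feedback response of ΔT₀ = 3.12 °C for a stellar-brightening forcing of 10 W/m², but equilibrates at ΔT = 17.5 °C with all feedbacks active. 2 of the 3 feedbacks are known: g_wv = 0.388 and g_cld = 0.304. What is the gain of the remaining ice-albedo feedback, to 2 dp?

Amplification A = ΔT/ΔT₀ = 17.5/3.12 = 5.609.
Total gain g = 1 − 1/A = 1 − 1/5.609 = 0.8217.
Known gains sum to 0.388 + 0.304 = 0.692.
g_ice = 0.8217 − 0.692 = 0.13.

0.13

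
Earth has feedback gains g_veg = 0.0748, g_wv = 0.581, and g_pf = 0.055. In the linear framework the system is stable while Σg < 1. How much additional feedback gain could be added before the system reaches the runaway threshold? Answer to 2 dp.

Current total gain = 0.0748 + 0.581 + 0.055 = 0.7108.
Margin to runaway = 1 − 0.7108 = 0.29.

0.29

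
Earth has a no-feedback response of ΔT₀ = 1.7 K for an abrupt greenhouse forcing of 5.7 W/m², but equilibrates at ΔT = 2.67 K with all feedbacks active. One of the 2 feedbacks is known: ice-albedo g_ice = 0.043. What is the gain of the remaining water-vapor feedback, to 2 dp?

Amplification A = ΔT/ΔT₀ = 2.67/1.7 = 1.571.
Total gain g = 1 − 1/A = 1 − 1/1.571 = 0.3635.
The known gain is 0.043.
g_wv = 0.3635 − 0.043 = 0.32.

0.32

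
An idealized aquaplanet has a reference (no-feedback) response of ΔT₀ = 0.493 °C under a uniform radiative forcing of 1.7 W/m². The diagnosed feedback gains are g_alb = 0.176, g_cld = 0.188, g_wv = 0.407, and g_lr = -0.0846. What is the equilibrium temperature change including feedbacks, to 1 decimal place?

1.6 °C

Total gain g = 0.176 + 0.188 + 0.407 − 0.0846 = 0.6864.
Amplification A = 1/(1 − 0.6864) = 3.189.
ΔT = 0.493 × 3.189 = 1.6 °C.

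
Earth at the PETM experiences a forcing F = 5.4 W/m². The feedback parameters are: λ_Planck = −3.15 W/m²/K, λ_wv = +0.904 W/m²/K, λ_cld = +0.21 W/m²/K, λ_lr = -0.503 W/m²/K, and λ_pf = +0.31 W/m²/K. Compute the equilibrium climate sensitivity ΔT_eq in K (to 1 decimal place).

Net feedback parameter λ = (−3.15) + (+0.904) + (+0.21) + (-0.503) + (+0.31) = -2.229 W/m²/K.
ΔT = −F/λ = −5.4/(-2.229) = 2.4 K.

2.4 K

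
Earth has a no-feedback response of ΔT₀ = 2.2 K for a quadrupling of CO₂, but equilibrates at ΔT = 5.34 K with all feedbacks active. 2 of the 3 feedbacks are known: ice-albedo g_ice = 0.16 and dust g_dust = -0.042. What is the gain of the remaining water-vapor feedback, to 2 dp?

Amplification A = ΔT/ΔT₀ = 5.34/2.2 = 2.427.
Total gain g = 1 − 1/A = 1 − 1/2.427 = 0.588.
Known gains sum to 0.16 − 0.042 = 0.118.
g_wv = 0.588 − 0.118 = 0.47.

0.47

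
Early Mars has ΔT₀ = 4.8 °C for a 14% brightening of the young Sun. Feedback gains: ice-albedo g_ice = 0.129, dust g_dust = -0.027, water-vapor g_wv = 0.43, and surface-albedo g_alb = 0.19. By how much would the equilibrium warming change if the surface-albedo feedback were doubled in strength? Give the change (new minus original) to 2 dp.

Original: g = 0.722, ΔT = 4.8/(1−0.722) = 17.2662 °C.
With doubled surface-albedo: g' = 0.912, ΔT' = 4.8/(1−0.912) = 54.5455 °C.
Change = 54.5455 − 17.2662 = 37.28 °C.

37.28 °C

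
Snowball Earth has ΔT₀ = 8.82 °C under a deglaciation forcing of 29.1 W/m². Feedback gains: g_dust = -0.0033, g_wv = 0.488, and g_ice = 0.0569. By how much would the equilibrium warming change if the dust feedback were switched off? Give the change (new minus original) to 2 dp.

0.14 °C

Original: g = 0.5416, ΔT = 8.82/(1−0.5416) = 19.2408 °C.
Without dust: g' = 0.5449, ΔT' = 8.82/(1−0.5449) = 19.3804 °C.
Change = 19.3804 − 19.2408 = 0.14 °C.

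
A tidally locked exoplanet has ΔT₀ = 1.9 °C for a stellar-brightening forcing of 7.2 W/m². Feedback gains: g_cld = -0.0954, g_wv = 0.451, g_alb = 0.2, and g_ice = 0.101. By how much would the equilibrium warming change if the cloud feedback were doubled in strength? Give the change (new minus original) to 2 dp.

-1.20 °C

Original: g = 0.6566, ΔT = 1.9/(1−0.6566) = 5.5329 °C.
With doubled cloud: g' = 0.5612, ΔT' = 1.9/(1−0.5612) = 4.3300 °C.
Change = 4.3300 − 5.5329 = -1.20 °C.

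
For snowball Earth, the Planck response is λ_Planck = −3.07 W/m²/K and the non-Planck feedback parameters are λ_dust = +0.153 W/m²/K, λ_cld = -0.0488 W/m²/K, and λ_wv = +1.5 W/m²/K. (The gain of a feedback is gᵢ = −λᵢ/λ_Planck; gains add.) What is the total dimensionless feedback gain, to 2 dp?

0.52

Convert to gains: g_dust = 0.153/3.07 = 0.04984; g_cld = -0.0488/3.07 = -0.0159; g_wv = 1.5/3.07 = 0.4886.
Total gain g = 0.52254.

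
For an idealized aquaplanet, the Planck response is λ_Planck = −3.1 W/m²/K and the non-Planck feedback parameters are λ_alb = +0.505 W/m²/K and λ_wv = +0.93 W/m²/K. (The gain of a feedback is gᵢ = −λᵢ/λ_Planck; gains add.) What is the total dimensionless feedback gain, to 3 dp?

0.463

Convert to gains: g_alb = 0.505/3.1 = 0.1629; g_wv = 0.93/3.1 = 0.3.
Total gain g = 0.4629.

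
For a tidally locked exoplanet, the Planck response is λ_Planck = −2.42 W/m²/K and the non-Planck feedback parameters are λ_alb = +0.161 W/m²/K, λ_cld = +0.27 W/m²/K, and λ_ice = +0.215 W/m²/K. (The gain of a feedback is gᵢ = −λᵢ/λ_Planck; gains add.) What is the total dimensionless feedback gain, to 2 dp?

0.27

Convert to gains: g_alb = 0.161/2.42 = 0.06653; g_cld = 0.27/2.42 = 0.1116; g_ice = 0.215/2.42 = 0.08884.
Total gain g = 0.26697.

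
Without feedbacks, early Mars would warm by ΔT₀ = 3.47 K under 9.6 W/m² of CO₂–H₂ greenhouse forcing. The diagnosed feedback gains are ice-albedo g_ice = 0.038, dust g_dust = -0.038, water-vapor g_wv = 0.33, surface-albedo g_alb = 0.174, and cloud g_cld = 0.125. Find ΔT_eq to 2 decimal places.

9.35 K

Total gain g = 0.038 − 0.038 + 0.33 + 0.174 + 0.125 = 0.629.
Amplification A = 1/(1 − 0.629) = 2.695.
ΔT = 3.47 × 2.695 = 9.35 K.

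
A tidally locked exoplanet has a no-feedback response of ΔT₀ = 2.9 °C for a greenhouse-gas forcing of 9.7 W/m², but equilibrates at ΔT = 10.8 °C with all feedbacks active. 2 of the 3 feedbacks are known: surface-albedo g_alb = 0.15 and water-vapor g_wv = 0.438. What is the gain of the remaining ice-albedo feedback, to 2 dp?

0.14

Amplification A = ΔT/ΔT₀ = 10.8/2.9 = 3.724.
Total gain g = 1 − 1/A = 1 − 1/3.724 = 0.7315.
Known gains sum to 0.15 + 0.438 = 0.588.
g_ice = 0.7315 − 0.588 = 0.14.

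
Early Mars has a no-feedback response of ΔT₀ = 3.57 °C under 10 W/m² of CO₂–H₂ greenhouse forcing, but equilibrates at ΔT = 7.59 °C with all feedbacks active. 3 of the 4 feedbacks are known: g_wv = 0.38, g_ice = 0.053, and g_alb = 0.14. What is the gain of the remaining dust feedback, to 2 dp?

-0.04

Amplification A = ΔT/ΔT₀ = 7.59/3.57 = 2.126.
Total gain g = 1 − 1/A = 1 − 1/2.126 = 0.5296.
Known gains sum to 0.38 + 0.053 + 0.14 = 0.573.
g_dust = 0.5296 − 0.573 = -0.04.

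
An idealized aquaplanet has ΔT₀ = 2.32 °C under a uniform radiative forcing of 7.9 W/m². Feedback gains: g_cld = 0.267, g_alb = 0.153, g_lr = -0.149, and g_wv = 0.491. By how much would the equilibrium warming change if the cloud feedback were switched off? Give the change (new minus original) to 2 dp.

-5.15 °C

Original: g = 0.762, ΔT = 2.32/(1−0.762) = 9.7479 °C.
Without cloud: g' = 0.495, ΔT' = 2.32/(1−0.495) = 4.5941 °C.
Change = 4.5941 − 9.7479 = -5.15 °C.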